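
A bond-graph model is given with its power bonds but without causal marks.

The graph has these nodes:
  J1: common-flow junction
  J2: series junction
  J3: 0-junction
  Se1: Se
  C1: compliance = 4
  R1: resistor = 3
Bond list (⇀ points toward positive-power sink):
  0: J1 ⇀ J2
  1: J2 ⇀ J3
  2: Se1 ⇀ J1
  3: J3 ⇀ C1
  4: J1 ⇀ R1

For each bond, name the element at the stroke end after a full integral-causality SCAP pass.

#2 |J1  (Se1 fixes effort; stroke away)
#3 |J3  (C1 integral (e out))
#1 |J2  (J3: bond 3 brought effort, rest push out)
#0 |J1  (only one flow-in slot at J2)
#4 |R1  (only one flow-in slot at J1)

bond 0 →J1
bond 1 →J2
bond 2 →J1
bond 3 →J3
bond 4 →R1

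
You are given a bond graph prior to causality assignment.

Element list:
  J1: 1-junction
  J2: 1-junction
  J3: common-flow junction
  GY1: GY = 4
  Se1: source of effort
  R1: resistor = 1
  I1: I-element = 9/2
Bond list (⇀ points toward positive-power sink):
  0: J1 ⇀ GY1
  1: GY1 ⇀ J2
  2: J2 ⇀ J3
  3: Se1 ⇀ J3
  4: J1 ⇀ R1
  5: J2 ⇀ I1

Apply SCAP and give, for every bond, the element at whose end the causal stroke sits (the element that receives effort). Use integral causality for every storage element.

bond 0 |J1
bond 1 |J2
bond 2 |J2
bond 3 |J3
bond 4 |R1
bond 5 |I1

β3 stroke→J3  (Se1 fixes effort; stroke away)
β2 stroke→J2  (closing 1-jn rule on J3)
β5 stroke→I1  (I1 outputs flow p/I1)
β1 stroke→J2  (common-f at J2 fixed by 5)
β0 stroke→J1  (GY1: gyrator matches bond 1)
β4 stroke→R1  (J1: last free bond brings flow in)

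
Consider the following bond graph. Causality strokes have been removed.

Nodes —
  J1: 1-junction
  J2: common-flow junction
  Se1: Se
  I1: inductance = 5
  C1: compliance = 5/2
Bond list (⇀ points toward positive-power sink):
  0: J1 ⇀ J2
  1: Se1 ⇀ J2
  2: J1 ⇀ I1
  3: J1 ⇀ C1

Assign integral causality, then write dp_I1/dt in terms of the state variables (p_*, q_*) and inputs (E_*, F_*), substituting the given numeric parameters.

dp_I1/dt = E_Se1 - 2*q_C1/5

b1 stroke at J2  (Se1: effort source, stroke at far end)
b0 stroke at J1  (closing 1-jn rule on J2)
b2 stroke at I1  (I1 integral (f out))
b3 stroke at J1  (1-jn J1 has f-setter on 2)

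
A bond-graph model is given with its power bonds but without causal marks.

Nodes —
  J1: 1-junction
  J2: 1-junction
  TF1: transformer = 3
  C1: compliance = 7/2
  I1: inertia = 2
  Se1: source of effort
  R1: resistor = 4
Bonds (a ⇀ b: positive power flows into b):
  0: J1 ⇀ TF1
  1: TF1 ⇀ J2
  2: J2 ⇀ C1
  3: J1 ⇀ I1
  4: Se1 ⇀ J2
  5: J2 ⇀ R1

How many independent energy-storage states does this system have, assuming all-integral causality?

2  (C1, I1 all integral)

β4 stroke→J2  (Se1 (Se) sets effort on bond)
β2 stroke→J2  (prefer integral on C1)
β3 stroke→I1  (I1 integral (f out))
β0 stroke→J1  (common-f at J1 fixed by 3)
β1 stroke→TF1  (through TF1, causality passes straight; one stroke at TF1)
β5 stroke→J2  (common-f at J2 fixed by 1)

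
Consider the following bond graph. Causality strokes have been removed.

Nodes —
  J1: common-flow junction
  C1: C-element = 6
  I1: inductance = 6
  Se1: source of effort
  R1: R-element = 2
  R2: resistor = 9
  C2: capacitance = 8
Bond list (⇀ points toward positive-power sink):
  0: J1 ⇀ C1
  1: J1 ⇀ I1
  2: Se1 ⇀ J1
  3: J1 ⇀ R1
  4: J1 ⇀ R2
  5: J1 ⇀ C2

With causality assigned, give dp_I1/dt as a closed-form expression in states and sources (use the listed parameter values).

bond 2 |J1  (Se1 fixes effort; stroke away)
bond 0 |J1  (C1 outputs effort q/C1)
bond 1 |I1  (I1 integral (f out))
bond 3 |J1  (common-f at J1 fixed by 1)
bond 4 |J1  (J1: bond 1 brought flow, rest push out)
bond 5 |J1  (J1 flow already set via bond 1)

dp_I1/dt = E_Se1 - 11*p_I1/6 - q_C1/6 - q_C2/8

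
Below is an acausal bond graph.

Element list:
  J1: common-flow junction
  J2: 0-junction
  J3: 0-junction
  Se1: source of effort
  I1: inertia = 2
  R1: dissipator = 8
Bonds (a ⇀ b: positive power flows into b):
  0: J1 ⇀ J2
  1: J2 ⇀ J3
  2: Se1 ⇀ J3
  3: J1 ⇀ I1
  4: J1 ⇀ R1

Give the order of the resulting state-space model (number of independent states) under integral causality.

1  (I1 all integral)

#2 →J3  (Se1: effort source, stroke at far end)
#1 →J2  (common-e at J3 fixed by 2)
#0 →J1  (0-jn J2 has e-setter on 1)
#3 →I1  (I1 outputs flow p/I1)
#4 →J1  (J1 flow already set via bond 3)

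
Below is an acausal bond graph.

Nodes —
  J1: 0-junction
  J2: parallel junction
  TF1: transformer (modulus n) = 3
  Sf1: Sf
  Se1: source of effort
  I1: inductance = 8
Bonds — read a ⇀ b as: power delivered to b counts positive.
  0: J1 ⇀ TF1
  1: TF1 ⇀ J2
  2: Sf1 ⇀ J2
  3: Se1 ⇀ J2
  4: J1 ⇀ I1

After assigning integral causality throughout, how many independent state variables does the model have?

b2 |Sf1  (source Sf1 imposes f)
b3 |J2  (Se1 (Se) sets effort on bond)
b1 |TF1  (0-jn J2 has e-setter on 3)
b0 |J1  (TF TF1: opposite of bond 1)
b4 |I1  (J1: bond 0 brought effort, rest push out)

1  (I1 all integral)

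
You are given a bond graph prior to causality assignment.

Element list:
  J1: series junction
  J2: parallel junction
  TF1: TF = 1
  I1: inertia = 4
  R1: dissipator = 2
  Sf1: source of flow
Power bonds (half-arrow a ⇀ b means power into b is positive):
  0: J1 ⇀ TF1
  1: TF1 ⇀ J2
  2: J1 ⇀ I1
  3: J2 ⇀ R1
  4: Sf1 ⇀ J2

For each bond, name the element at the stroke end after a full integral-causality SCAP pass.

bond 0 →J1
bond 1 →TF1
bond 2 →I1
bond 3 →J2
bond 4 →Sf1

β4 |Sf1  (Sf1: flow source, stroke at near end)
β2 |I1  (I1 integral (f out))
β0 |J1  (J1: bond 2 brought flow, rest push out)
β1 |TF1  (TF1 one-in-one-out from 0)
β3 |J2  (closing 0-jn rule on J2)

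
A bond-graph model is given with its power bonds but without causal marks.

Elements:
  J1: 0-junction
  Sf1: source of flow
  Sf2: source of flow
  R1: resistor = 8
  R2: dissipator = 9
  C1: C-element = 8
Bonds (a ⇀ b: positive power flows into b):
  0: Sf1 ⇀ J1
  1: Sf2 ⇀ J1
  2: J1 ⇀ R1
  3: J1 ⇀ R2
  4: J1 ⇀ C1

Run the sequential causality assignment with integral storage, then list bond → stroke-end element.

β0 →Sf1
β1 →Sf2
β2 →R1
β3 →R2
β4 →J1

β0 stroke→Sf1  (source Sf1 imposes f)
β1 stroke→Sf2  (source Sf2 imposes f)
β4 stroke→J1  (C1: C, integral causality)
β2 stroke→R1  (J1 effort already set via bond 4)
β3 stroke→R2  (J1 effort already set via bond 4)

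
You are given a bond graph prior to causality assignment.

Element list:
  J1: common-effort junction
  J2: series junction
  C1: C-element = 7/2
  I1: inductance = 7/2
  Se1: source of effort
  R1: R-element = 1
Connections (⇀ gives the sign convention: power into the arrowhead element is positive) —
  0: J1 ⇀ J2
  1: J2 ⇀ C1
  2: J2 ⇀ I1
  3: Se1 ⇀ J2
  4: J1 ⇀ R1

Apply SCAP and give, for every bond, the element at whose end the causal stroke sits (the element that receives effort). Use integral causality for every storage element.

β3 stroke→J2  (Se1: effort source, stroke at far end)
β1 stroke→J2  (prefer integral on C1)
β2 stroke→I1  (prefer integral on I1)
β0 stroke→J2  (J2: bond 2 brought flow, rest push out)
β4 stroke→J1  (only one effort-in slot at J1)

#0 stroke at J2
#1 stroke at J2
#2 stroke at I1
#3 stroke at J2
#4 stroke at J1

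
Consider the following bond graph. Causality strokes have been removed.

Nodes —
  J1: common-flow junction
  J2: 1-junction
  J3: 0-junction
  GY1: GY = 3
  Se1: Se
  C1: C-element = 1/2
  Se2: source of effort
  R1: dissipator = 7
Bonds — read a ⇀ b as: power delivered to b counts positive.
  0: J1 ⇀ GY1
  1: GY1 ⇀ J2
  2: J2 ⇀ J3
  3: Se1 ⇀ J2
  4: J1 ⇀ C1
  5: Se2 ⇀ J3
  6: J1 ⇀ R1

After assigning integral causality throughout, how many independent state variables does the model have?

β3 →J2  (Se1 (Se) sets effort on bond)
β5 →J3  (source Se2 imposes e)
β2 →J2  (J3: bond 5 brought effort, rest push out)
β1 →GY1  (J2 needs exactly one f-in)
β0 →GY1  (GY1: gyrator matches bond 1)
β4 →J1  (J1 flow already set via bond 0)
β6 →J1  (1-jn J1 has f-setter on 0)

1  (C1 all integral)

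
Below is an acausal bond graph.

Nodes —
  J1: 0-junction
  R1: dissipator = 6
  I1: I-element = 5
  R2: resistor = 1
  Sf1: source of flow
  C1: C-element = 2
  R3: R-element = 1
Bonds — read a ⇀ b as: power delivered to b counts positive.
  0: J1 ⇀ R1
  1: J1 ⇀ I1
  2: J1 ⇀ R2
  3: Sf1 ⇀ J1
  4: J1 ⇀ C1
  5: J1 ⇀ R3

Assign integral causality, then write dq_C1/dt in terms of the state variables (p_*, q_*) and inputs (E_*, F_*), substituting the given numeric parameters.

dq_C1/dt = F_Sf1 - p_I1/5 - 13*q_C1/12

b3 |Sf1  (Sf1 fixes flow; stroke at Sf1)
b1 |I1  (I1: I, integral causality)
b4 |J1  (C1 integral (e out))
b0 |R1  (J1 effort already set via bond 4)
b2 |R2  (J1: bond 4 brought effort, rest push out)
b5 |R3  (J1 effort already set via bond 4)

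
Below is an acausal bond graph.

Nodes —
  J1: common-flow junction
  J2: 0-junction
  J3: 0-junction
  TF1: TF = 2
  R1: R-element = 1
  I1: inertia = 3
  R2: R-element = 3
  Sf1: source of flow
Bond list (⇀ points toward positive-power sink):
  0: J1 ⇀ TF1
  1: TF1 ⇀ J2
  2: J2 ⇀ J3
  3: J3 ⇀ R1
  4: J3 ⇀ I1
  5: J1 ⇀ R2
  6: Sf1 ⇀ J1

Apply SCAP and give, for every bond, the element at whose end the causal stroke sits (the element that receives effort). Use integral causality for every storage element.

β6 stroke→Sf1  (Sf1: flow source, stroke at near end)
β0 stroke→J1  (J1: bond 6 brought flow, rest push out)
β5 stroke→J1  (1-jn J1 has f-setter on 6)
β1 stroke→TF1  (TF1: transformer flips bond 0)
β2 stroke→J2  (J2: last free bond brings effort in)
β4 stroke→I1  (I1: I, integral causality)
β3 stroke→J3  (J3: last free bond brings effort in)

#0 stroke at J1
#1 stroke at TF1
#2 stroke at J2
#3 stroke at J3
#4 stroke at I1
#5 stroke at J1
#6 stroke at Sf1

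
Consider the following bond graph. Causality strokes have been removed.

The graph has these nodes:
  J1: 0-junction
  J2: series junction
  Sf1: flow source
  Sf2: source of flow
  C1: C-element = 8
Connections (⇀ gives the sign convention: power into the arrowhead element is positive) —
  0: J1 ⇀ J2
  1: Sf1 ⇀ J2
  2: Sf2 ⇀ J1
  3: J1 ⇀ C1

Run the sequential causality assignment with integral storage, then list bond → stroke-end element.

β0 stroke→J2
β1 stroke→Sf1
β2 stroke→Sf2
β3 stroke→J1

b1 →Sf1  (Sf1 fixes flow; stroke at Sf1)
b2 →Sf2  (Sf2 fixes flow; stroke at Sf2)
b0 →J2  (common-f at J2 fixed by 1)
b3 →J1  (only one effort-in slot at J1)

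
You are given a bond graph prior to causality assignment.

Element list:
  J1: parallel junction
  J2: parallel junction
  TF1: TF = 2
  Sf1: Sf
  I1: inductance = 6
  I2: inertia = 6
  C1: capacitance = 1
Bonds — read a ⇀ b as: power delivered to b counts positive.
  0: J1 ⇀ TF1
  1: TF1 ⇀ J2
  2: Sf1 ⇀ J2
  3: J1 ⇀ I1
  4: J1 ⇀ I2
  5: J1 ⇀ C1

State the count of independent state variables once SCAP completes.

3  (C1, I1, I2 all integral)

β2 stroke→Sf1  (Sf1: flow source, stroke at near end)
β1 stroke→J2  (J2: last free bond brings effort in)
β0 stroke→TF1  (TF1: transformer flips bond 1)
β3 stroke→I1  (I1 outputs flow p/I1)
β4 stroke→I2  (I2: I, integral causality)
β5 stroke→J1  (closing 0-jn rule on J1)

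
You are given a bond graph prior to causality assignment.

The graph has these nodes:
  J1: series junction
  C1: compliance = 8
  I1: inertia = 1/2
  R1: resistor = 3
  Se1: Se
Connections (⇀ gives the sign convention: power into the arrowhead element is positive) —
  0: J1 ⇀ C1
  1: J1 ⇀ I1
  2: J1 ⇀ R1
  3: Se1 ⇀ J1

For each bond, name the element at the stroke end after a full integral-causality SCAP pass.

β3 |J1  (Se1 (Se) sets effort on bond)
β0 |J1  (C1 integral (e out))
β1 |I1  (prefer integral on I1)
β2 |J1  (common-f at J1 fixed by 1)

b0 |J1
b1 |I1
b2 |J1
b3 |J1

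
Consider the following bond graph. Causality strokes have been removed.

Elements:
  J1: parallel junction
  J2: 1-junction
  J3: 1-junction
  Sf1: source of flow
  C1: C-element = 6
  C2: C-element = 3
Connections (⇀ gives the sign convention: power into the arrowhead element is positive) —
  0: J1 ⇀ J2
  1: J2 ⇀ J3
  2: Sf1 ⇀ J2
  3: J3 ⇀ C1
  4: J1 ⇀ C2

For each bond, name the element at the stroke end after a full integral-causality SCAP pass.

β0 stroke→J2
β1 stroke→J2
β2 stroke→Sf1
β3 stroke→J3
β4 stroke→J1

bond 2 →Sf1  (source Sf1 imposes f)
bond 0 →J2  (J2: bond 2 brought flow, rest push out)
bond 1 →J2  (J2 flow already set via bond 2)
bond 3 →J3  (1-jn J3 has f-setter on 1)
bond 4 →J1  (only one effort-in slot at J1)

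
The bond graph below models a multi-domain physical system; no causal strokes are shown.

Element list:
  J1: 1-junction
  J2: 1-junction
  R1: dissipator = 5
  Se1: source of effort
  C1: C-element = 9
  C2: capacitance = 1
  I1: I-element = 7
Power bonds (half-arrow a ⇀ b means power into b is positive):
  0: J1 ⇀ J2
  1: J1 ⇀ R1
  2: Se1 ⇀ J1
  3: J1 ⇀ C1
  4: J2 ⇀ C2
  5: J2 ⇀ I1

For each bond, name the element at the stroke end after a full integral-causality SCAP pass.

#2 stroke→J1  (Se1 (Se) sets effort on bond)
#3 stroke→J1  (C1 outputs effort q/C1)
#4 stroke→J2  (prefer integral on C2)
#5 stroke→I1  (prefer integral on I1)
#0 stroke→J2  (common-f at J2 fixed by 5)
#1 stroke→J1  (J1 flow already set via bond 0)

bond 0 stroke at J2
bond 1 stroke at J1
bond 2 stroke at J1
bond 3 stroke at J1
bond 4 stroke at J2
bond 5 stroke at I1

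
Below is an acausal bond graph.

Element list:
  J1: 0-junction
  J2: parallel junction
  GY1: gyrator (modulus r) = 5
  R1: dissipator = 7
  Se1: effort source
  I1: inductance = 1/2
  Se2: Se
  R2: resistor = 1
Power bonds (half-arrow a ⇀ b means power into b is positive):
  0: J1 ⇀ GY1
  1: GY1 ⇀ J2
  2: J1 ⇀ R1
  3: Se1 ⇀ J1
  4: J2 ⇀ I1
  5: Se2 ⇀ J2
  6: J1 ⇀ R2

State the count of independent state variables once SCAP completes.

1  (I1 all integral)

β3 stroke at J1  (source Se1 imposes e)
β5 stroke at J2  (Se2: effort source, stroke at far end)
β0 stroke at GY1  (common-e at J1 fixed by 3)
β2 stroke at R1  (common-e at J1 fixed by 3)
β6 stroke at R2  (J1 effort already set via bond 3)
β1 stroke at GY1  (J2: bond 5 brought effort, rest push out)
β4 stroke at I1  (J2: bond 5 brought effort, rest push out)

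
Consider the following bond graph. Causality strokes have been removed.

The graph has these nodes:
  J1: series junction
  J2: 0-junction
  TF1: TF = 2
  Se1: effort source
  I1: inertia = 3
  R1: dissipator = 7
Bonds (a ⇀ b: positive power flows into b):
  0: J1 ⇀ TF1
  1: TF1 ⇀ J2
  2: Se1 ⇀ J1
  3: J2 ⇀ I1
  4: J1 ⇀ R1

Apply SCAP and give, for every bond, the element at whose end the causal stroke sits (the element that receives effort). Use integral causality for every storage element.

b2 →J1  (Se1 (Se) sets effort on bond)
b3 →I1  (I1 outputs flow p/I1)
b1 →J2  (J2: last free bond brings effort in)
b0 →TF1  (through TF1, causality passes straight; one stroke at TF1)
b4 →J1  (common-f at J1 fixed by 0)

b0 stroke→TF1
b1 stroke→J2
b2 stroke→J1
b3 stroke→I1
b4 stroke→J1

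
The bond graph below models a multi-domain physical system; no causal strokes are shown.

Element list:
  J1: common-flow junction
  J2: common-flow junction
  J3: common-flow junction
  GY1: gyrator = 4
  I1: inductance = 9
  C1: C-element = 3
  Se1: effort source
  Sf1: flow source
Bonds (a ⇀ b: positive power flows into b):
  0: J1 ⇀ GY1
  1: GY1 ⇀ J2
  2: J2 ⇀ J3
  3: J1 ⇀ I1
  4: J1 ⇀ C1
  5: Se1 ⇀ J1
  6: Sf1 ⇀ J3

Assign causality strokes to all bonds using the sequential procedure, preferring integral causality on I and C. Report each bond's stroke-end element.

#0 |J1
#1 |J2
#2 |J3
#3 |I1
#4 |J1
#5 |J1
#6 |Sf1

bond 5 stroke→J1  (Se1: effort source, stroke at far end)
bond 6 stroke→Sf1  (Sf1 (Sf) sets flow on bond)
bond 2 stroke→J3  (1-jn J3 has f-setter on 6)
bond 1 stroke→J2  (J2: bond 2 brought flow, rest push out)
bond 0 stroke→J1  (GY1: gyrator matches bond 1)
bond 3 stroke→I1  (I1 integral (f out))
bond 4 stroke→J1  (common-f at J1 fixed by 3)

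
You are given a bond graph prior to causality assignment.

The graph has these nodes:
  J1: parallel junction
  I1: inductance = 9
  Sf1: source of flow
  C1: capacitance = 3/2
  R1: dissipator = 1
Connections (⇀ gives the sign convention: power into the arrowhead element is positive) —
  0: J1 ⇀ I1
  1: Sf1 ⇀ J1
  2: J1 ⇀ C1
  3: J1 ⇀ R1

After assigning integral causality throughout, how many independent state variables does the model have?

2  (C1, I1 all integral)

β1 stroke→Sf1  (Sf1 (Sf) sets flow on bond)
β0 stroke→I1  (I1 outputs flow p/I1)
β2 stroke→J1  (C1: C, integral causality)
β3 stroke→R1  (J1 effort already set via bond 2)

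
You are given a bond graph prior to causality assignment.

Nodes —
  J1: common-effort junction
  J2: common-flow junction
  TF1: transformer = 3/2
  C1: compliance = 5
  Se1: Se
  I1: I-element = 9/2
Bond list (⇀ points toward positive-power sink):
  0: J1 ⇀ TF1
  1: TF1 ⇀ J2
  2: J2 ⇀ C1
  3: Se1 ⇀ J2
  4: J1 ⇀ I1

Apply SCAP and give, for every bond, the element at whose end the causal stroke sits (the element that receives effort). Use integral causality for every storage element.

bond 0 stroke→J1
bond 1 stroke→TF1
bond 2 stroke→J2
bond 3 stroke→J2
bond 4 stroke→I1

#3 stroke→J2  (Se1 (Se) sets effort on bond)
#2 stroke→J2  (C1 outputs effort q/C1)
#1 stroke→TF1  (closing 1-jn rule on J2)
#0 stroke→J1  (through TF1, causality passes straight; one stroke at TF1)
#4 stroke→I1  (common-e at J1 fixed by 0)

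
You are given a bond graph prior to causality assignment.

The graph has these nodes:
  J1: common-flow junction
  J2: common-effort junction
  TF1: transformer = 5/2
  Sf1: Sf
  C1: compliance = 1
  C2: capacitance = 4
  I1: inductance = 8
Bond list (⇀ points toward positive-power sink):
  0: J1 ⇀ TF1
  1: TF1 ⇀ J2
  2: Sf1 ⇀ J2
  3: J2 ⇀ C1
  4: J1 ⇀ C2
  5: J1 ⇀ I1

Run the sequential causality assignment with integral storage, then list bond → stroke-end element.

b2 |Sf1  (Sf1 fixes flow; stroke at Sf1)
b3 |J2  (C1 outputs effort q/C1)
b1 |TF1  (J2 effort already set via bond 3)
b0 |J1  (TF1: transformer flips bond 1)
b4 |J1  (prefer integral on C2)
b5 |I1  (J1 needs exactly one f-in)

b0 stroke→J1
b1 stroke→TF1
b2 stroke→Sf1
b3 stroke→J2
b4 stroke→J1
b5 stroke→I1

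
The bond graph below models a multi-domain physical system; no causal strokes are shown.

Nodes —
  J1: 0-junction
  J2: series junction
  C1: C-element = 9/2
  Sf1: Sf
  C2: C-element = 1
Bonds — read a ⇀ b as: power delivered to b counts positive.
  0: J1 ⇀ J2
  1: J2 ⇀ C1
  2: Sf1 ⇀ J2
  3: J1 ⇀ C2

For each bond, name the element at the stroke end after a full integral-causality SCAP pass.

β2 stroke at Sf1  (source Sf1 imposes f)
β0 stroke at J2  (common-f at J2 fixed by 2)
β1 stroke at J2  (common-f at J2 fixed by 2)
β3 stroke at J1  (only one effort-in slot at J1)

#0 |J2
#1 |J2
#2 |Sf1
#3 |J1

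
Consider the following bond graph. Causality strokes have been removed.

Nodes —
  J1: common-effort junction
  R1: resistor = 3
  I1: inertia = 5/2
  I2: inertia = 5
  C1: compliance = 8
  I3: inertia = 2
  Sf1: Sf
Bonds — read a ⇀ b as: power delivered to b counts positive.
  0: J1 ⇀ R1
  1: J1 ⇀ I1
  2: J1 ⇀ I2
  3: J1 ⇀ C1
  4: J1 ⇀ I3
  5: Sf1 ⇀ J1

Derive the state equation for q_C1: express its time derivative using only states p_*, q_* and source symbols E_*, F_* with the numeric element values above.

dq_C1/dt = F_Sf1 - 2*p_I1/5 - p_I2/5 - p_I3/2 - q_C1/24

β5 stroke→Sf1  (Sf1 (Sf) sets flow on bond)
β1 stroke→I1  (I1: I, integral causality)
β2 stroke→I2  (I2: I, integral causality)
β3 stroke→J1  (prefer integral on C1)
β0 stroke→R1  (common-e at J1 fixed by 3)
β4 stroke→I3  (J1 effort already set via bond 3)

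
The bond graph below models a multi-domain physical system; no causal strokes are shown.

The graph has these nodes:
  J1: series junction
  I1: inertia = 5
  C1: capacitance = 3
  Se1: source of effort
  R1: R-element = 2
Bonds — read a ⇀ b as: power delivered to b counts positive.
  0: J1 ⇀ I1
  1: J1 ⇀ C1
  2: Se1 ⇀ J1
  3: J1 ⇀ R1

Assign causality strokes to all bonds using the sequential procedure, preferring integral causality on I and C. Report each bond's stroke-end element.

b0 stroke at I1
b1 stroke at J1
b2 stroke at J1
b3 stroke at J1

b2 stroke→J1  (Se1 fixes effort; stroke away)
b0 stroke→I1  (I1: I, integral causality)
b1 stroke→J1  (J1: bond 0 brought flow, rest push out)
b3 stroke→J1  (common-f at J1 fixed by 0)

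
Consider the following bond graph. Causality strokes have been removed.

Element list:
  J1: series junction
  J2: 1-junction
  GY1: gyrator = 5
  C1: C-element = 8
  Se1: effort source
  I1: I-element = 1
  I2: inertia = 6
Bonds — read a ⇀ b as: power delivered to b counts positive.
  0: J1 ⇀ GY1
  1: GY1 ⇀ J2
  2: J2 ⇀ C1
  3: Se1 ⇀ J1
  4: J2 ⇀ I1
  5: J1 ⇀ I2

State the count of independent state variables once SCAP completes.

3  (C1, I1, I2 all integral)

bond 3 →J1  (Se1: effort source, stroke at far end)
bond 2 →J2  (C1 outputs effort q/C1)
bond 4 →I1  (I1 integral (f out))
bond 1 →J2  (1-jn J2 has f-setter on 4)
bond 0 →J1  (GY1 both-in/both-out from 1)
bond 5 →I2  (only one flow-in slot at J1)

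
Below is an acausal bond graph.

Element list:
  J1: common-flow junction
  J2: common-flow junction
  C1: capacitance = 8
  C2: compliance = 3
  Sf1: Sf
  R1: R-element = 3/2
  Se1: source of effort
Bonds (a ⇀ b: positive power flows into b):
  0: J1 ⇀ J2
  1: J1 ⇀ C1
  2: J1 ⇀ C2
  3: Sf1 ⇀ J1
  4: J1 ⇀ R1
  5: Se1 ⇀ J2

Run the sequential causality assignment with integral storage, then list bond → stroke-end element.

b0 |J1
b1 |J1
b2 |J1
b3 |Sf1
b4 |J1
b5 |J2

β3 →Sf1  (Sf1: flow source, stroke at near end)
β5 →J2  (Se1 (Se) sets effort on bond)
β0 →J1  (common-f at J1 fixed by 3)
β1 →J1  (J1 flow already set via bond 3)
β2 →J1  (common-f at J1 fixed by 3)
β4 →J1  (common-f at J1 fixed by 3)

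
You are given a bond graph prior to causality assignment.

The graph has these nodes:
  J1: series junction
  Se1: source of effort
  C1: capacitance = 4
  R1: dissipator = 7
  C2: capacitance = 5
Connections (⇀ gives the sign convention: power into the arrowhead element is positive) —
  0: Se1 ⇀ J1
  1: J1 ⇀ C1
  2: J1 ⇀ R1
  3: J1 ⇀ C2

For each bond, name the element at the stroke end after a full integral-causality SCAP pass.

bond 0 stroke→J1  (Se1 fixes effort; stroke away)
bond 1 stroke→J1  (C1: C, integral causality)
bond 3 stroke→J1  (C2 outputs effort q/C2)
bond 2 stroke→R1  (J1: last free bond brings flow in)

#0 →J1
#1 →J1
#2 →R1
#3 →J1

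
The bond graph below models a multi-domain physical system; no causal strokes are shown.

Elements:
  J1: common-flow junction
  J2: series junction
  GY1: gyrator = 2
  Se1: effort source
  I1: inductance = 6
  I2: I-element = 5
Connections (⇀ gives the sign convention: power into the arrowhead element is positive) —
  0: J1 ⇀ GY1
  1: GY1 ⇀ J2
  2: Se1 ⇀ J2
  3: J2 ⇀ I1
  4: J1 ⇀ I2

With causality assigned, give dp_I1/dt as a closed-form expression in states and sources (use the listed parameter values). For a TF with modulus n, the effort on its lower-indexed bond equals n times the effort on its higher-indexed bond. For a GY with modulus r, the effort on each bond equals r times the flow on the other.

b2 |J2  (source Se1 imposes e)
b3 |I1  (I1 outputs flow p/I1)
b1 |J2  (J2: bond 3 brought flow, rest push out)
b0 |J1  (GY GY1: same side as bond 1)
b4 |I2  (closing 1-jn rule on J1)

dp_I1/dt = E_Se1 + 2*p_I2/5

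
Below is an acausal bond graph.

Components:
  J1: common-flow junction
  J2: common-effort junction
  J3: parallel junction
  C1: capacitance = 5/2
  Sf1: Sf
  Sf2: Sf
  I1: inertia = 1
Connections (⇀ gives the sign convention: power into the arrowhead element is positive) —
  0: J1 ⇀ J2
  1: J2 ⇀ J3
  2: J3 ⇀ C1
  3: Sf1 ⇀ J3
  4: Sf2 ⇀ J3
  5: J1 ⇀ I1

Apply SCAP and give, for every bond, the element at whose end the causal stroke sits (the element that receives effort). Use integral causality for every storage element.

#0 |J1
#1 |J2
#2 |J3
#3 |Sf1
#4 |Sf2
#5 |I1

b3 stroke→Sf1  (Sf1 (Sf) sets flow on bond)
b4 stroke→Sf2  (Sf2 fixes flow; stroke at Sf2)
b2 stroke→J3  (C1: C, integral causality)
b1 stroke→J2  (common-e at J3 fixed by 2)
b0 stroke→J1  (J2: bond 1 brought effort, rest push out)
b5 stroke→I1  (closing 1-jn rule on J1)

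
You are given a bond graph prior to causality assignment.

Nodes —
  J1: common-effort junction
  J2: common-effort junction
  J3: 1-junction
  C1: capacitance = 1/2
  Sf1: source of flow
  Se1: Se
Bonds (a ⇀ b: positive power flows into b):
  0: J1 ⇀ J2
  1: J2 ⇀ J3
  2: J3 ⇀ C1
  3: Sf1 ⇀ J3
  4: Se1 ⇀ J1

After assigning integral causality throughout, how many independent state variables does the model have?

bond 3 stroke→Sf1  (Sf1 (Sf) sets flow on bond)
bond 4 stroke→J1  (source Se1 imposes e)
bond 0 stroke→J2  (common-e at J1 fixed by 4)
bond 1 stroke→J3  (J2: bond 0 brought effort, rest push out)
bond 2 stroke→J3  (J3 flow already set via bond 3)

1  (C1 all integral)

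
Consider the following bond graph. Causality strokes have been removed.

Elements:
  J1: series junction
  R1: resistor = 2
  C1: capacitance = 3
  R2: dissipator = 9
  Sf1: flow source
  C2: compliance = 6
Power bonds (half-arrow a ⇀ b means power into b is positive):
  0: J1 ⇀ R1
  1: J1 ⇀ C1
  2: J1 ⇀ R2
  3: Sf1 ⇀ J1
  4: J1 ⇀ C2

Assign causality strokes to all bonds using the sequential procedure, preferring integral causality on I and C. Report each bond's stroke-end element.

#0 |J1
#1 |J1
#2 |J1
#3 |Sf1
#4 |J1

bond 3 stroke at Sf1  (Sf1 (Sf) sets flow on bond)
bond 0 stroke at J1  (1-jn J1 has f-setter on 3)
bond 1 stroke at J1  (common-f at J1 fixed by 3)
bond 2 stroke at J1  (J1 flow already set via bond 3)
bond 4 stroke at J1  (J1: bond 3 brought flow, rest push out)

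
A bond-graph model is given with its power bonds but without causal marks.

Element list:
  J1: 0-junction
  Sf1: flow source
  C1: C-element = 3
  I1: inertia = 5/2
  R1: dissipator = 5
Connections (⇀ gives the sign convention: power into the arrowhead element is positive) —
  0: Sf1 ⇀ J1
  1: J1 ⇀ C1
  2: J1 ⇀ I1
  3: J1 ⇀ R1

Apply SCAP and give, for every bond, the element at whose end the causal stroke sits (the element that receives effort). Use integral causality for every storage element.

#0 stroke→Sf1
#1 stroke→J1
#2 stroke→I1
#3 stroke→R1

bond 0 →Sf1  (source Sf1 imposes f)
bond 1 →J1  (C1 integral (e out))
bond 2 →I1  (common-e at J1 fixed by 1)
bond 3 →R1  (0-jn J1 has e-setter on 1)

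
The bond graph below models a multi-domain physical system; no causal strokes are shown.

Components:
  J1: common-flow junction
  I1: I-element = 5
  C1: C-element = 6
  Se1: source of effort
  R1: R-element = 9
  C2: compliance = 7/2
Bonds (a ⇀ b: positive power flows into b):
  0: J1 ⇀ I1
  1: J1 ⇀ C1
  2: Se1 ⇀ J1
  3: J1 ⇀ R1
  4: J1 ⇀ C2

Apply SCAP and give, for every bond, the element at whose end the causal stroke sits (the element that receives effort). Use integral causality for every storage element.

β2 |J1  (Se1: effort source, stroke at far end)
β0 |I1  (I1 outputs flow p/I1)
β1 |J1  (J1 flow already set via bond 0)
β3 |J1  (common-f at J1 fixed by 0)
β4 |J1  (J1: bond 0 brought flow, rest push out)

bond 0 |I1
bond 1 |J1
bond 2 |J1
bond 3 |J1
bond 4 |J1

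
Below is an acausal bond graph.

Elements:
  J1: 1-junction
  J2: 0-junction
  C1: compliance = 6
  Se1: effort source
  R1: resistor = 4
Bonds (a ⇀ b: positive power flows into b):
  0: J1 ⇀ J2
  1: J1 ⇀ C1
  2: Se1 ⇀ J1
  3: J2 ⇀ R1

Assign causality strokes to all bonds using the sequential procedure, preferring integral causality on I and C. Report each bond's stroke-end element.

#0 stroke at J2
#1 stroke at J1
#2 stroke at J1
#3 stroke at R1

bond 2 →J1  (Se1: effort source, stroke at far end)
bond 1 →J1  (C1: C, integral causality)
bond 0 →J2  (closing 1-jn rule on J1)
bond 3 →R1  (J2: bond 0 brought effort, rest push out)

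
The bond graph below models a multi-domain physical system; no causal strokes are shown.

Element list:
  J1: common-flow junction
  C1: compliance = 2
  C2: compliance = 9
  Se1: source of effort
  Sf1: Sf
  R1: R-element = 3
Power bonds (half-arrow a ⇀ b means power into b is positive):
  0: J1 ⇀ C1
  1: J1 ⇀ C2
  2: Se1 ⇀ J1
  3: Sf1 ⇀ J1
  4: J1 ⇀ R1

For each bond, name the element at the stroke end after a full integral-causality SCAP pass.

bond 0 |J1
bond 1 |J1
bond 2 |J1
bond 3 |Sf1
bond 4 |J1

#2 stroke→J1  (Se1 fixes effort; stroke away)
#3 stroke→Sf1  (source Sf1 imposes f)
#0 stroke→J1  (J1 flow already set via bond 3)
#1 stroke→J1  (common-f at J1 fixed by 3)
#4 stroke→J1  (J1 flow already set via bond 3)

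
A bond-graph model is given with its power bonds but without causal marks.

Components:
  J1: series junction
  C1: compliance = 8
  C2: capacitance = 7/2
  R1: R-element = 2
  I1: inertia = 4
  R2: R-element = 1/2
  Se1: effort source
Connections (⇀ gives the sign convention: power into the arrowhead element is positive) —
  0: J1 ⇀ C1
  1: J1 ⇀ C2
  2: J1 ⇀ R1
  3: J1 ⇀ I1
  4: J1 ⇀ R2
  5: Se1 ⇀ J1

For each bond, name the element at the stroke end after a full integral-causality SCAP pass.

β5 →J1  (source Se1 imposes e)
β0 →J1  (C1 outputs effort q/C1)
β1 →J1  (C2 outputs effort q/C2)
β3 →I1  (I1: I, integral causality)
β2 →J1  (common-f at J1 fixed by 3)
β4 →J1  (common-f at J1 fixed by 3)

#0 stroke→J1
#1 stroke→J1
#2 stroke→J1
#3 stroke→I1
#4 stroke→J1
#5 stroke→J1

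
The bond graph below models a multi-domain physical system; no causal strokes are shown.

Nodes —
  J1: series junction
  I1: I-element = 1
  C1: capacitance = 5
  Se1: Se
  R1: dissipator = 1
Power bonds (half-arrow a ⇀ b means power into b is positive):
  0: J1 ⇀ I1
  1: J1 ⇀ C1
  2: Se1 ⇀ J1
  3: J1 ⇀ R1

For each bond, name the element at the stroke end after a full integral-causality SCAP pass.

β2 stroke→J1  (Se1 (Se) sets effort on bond)
β0 stroke→I1  (I1: I, integral causality)
β1 stroke→J1  (1-jn J1 has f-setter on 0)
β3 stroke→J1  (1-jn J1 has f-setter on 0)

β0 stroke→I1
β1 stroke→J1
β2 stroke→J1
β3 stroke→J1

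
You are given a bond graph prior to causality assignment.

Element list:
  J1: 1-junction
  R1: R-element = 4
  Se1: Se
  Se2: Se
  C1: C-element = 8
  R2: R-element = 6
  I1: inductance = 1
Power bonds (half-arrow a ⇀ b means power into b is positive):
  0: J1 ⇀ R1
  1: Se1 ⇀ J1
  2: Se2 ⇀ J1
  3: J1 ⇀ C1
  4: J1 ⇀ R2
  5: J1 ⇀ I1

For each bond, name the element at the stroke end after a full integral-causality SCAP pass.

b0 →J1
b1 →J1
b2 →J1
b3 →J1
b4 →J1
b5 →I1

b1 →J1  (Se1 fixes effort; stroke away)
b2 →J1  (Se2: effort source, stroke at far end)
b3 →J1  (C1 integral (e out))
b5 →I1  (I1: I, integral causality)
b0 →J1  (J1 flow already set via bond 5)
b4 →J1  (common-f at J1 fixed by 5)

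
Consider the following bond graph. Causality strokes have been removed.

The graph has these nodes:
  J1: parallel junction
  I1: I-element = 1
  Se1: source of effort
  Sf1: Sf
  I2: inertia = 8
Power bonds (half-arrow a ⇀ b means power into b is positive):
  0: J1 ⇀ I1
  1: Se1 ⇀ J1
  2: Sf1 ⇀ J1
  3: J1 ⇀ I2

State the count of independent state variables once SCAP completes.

β1 stroke→J1  (Se1 fixes effort; stroke away)
β2 stroke→Sf1  (Sf1 (Sf) sets flow on bond)
β0 stroke→I1  (0-jn J1 has e-setter on 1)
β3 stroke→I2  (0-jn J1 has e-setter on 1)

2  (I1, I2 all integral)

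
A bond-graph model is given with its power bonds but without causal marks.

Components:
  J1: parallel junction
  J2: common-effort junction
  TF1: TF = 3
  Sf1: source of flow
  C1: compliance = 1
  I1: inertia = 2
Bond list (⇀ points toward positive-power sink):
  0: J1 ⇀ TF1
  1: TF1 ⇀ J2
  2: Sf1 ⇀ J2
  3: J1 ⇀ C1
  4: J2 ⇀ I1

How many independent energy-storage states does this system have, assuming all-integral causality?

2  (C1, I1 all integral)

b2 stroke→Sf1  (Sf1: flow source, stroke at near end)
b3 stroke→J1  (C1 outputs effort q/C1)
b0 stroke→TF1  (0-jn J1 has e-setter on 3)
b1 stroke→J2  (TF1: transformer flips bond 0)
b4 stroke→I1  (J2 effort already set via bond 1)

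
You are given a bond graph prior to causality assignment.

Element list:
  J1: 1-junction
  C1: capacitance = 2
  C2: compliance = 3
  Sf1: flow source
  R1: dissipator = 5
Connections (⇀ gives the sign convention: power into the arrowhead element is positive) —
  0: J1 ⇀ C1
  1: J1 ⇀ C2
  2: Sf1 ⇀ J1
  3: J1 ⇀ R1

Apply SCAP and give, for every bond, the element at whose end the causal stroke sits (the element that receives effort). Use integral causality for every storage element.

#0 →J1
#1 →J1
#2 →Sf1
#3 →J1

#2 stroke at Sf1  (Sf1 fixes flow; stroke at Sf1)
#0 stroke at J1  (common-f at J1 fixed by 2)
#1 stroke at J1  (1-jn J1 has f-setter on 2)
#3 stroke at J1  (J1 flow already set via bond 2)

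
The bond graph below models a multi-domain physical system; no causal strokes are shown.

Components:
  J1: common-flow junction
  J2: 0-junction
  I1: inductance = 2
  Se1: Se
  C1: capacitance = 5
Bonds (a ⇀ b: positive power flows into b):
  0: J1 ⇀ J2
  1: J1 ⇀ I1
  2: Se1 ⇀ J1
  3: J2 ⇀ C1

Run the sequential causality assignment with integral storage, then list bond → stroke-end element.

β0 stroke at J1
β1 stroke at I1
β2 stroke at J1
β3 stroke at J2

β2 stroke at J1  (Se1: effort source, stroke at far end)
β1 stroke at I1  (I1 outputs flow p/I1)
β0 stroke at J1  (J1 flow already set via bond 1)
β3 stroke at J2  (J2: last free bond brings effort in)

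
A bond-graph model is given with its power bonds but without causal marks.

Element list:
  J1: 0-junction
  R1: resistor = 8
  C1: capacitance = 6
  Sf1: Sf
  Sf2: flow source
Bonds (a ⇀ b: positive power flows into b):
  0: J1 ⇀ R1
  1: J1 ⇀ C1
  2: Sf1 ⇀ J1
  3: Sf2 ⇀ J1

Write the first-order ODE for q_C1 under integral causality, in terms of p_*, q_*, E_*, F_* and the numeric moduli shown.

β2 stroke at Sf1  (source Sf1 imposes f)
β3 stroke at Sf2  (Sf2 fixes flow; stroke at Sf2)
β1 stroke at J1  (prefer integral on C1)
β0 stroke at R1  (J1 effort already set via bond 1)

dq_C1/dt = F_Sf1 + F_Sf2 - q_C1/48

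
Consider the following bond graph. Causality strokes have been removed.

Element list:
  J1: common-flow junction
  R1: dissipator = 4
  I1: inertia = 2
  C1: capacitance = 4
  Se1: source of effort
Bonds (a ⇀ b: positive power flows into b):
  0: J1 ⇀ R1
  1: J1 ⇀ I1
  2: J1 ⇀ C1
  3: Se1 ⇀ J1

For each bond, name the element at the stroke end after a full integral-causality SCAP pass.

bond 3 stroke at J1  (Se1 fixes effort; stroke away)
bond 1 stroke at I1  (I1: I, integral causality)
bond 0 stroke at J1  (common-f at J1 fixed by 1)
bond 2 stroke at J1  (common-f at J1 fixed by 1)

b0 →J1
b1 →I1
b2 →J1
b3 →J1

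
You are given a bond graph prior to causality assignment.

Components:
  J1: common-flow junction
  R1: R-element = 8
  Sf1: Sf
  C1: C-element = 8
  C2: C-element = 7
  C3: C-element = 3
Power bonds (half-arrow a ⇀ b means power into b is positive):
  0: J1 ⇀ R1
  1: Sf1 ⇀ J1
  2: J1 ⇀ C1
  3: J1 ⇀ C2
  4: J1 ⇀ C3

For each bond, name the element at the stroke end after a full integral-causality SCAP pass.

#0 stroke→J1
#1 stroke→Sf1
#2 stroke→J1
#3 stroke→J1
#4 stroke→J1

β1 →Sf1  (Sf1 (Sf) sets flow on bond)
β0 →J1  (1-jn J1 has f-setter on 1)
β2 →J1  (J1: bond 1 brought flow, rest push out)
β3 →J1  (common-f at J1 fixed by 1)
β4 →J1  (1-jn J1 has f-setter on 1)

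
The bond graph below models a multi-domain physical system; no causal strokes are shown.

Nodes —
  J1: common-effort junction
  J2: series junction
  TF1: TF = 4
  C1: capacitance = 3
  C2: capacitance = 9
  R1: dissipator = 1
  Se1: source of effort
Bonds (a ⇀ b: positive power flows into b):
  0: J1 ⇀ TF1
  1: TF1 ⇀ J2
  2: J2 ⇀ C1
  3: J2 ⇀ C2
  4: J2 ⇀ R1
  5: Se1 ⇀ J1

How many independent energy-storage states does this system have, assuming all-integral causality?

2  (C1, C2 all integral)

#5 stroke→J1  (source Se1 imposes e)
#0 stroke→TF1  (0-jn J1 has e-setter on 5)
#1 stroke→J2  (TF1: transformer flips bond 0)
#2 stroke→J2  (C1: C, integral causality)
#3 stroke→J2  (C2 integral (e out))
#4 stroke→R1  (J2 needs exactly one f-in)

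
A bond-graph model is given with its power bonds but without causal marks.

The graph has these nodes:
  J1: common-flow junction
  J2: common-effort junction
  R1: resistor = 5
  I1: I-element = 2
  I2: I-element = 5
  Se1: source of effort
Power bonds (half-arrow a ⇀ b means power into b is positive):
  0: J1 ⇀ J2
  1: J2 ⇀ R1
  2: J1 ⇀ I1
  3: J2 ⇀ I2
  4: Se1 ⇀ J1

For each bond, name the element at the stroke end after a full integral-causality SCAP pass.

bond 0 stroke at J1
bond 1 stroke at J2
bond 2 stroke at I1
bond 3 stroke at I2
bond 4 stroke at J1

bond 4 →J1  (source Se1 imposes e)
bond 2 →I1  (I1 outputs flow p/I1)
bond 0 →J1  (J1: bond 2 brought flow, rest push out)
bond 3 →I2  (prefer integral on I2)
bond 1 →J2  (only one effort-in slot at J2)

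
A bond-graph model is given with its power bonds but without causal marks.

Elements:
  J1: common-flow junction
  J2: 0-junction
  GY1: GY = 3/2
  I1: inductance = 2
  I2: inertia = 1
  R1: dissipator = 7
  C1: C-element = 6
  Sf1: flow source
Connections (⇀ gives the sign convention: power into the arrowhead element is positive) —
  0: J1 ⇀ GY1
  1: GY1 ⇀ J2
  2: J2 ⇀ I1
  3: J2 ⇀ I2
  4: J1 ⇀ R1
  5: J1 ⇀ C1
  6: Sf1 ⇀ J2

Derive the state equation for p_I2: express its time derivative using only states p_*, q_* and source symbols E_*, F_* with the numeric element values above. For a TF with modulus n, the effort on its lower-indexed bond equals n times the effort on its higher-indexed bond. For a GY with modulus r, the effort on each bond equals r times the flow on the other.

b6 stroke→Sf1  (Sf1 (Sf) sets flow on bond)
b2 stroke→I1  (I1 outputs flow p/I1)
b3 stroke→I2  (prefer integral on I2)
b1 stroke→J2  (only one effort-in slot at J2)
b0 stroke→J1  (GY1 both-in/both-out from 1)
b5 stroke→J1  (C1 integral (e out))
b4 stroke→R1  (J1 needs exactly one f-in)

dp_I2/dt = 9*F_Sf1/28 - 9*p_I1/56 - 9*p_I2/28 - q_C1/28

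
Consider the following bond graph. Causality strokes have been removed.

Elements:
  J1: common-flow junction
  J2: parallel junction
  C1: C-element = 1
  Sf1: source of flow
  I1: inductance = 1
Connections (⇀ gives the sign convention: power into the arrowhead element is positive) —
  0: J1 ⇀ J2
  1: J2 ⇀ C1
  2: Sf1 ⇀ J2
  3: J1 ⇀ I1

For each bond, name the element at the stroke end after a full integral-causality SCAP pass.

β0 stroke→J1
β1 stroke→J2
β2 stroke→Sf1
β3 stroke→I1

bond 2 →Sf1  (Sf1 fixes flow; stroke at Sf1)
bond 1 →J2  (C1 outputs effort q/C1)
bond 0 →J1  (J2 effort already set via bond 1)
bond 3 →I1  (J1: last free bond brings flow in)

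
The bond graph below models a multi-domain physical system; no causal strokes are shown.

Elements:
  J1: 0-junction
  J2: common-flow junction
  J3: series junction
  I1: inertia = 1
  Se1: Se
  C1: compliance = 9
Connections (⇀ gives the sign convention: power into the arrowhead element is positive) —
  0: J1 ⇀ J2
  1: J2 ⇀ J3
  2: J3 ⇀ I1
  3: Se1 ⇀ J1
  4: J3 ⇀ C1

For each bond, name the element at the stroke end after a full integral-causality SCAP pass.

β0 stroke at J2
β1 stroke at J3
β2 stroke at I1
β3 stroke at J1
β4 stroke at J3

b3 stroke at J1  (Se1: effort source, stroke at far end)
b0 stroke at J2  (J1: bond 3 brought effort, rest push out)
b1 stroke at J3  (only one flow-in slot at J2)
b2 stroke at I1  (prefer integral on I1)
b4 stroke at J3  (J3: bond 2 brought flow, rest push out)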